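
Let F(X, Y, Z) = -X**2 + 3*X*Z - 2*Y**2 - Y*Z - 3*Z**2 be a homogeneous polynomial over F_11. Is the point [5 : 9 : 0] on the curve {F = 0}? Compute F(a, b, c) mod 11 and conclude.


F(5,9,0) ≡ 0 (mod 11); P is on the curve.

Evaluate F(5, 9, 0) term-by-term (mod 11).
  -X**2 ↦ -1·25·1·1 = -25
  3*X*Z ↦ 3·5·1·0 = 0
  -2*Y**2 ↦ -2·1·81·1 = -162
  -Y*Z ↦ -1·1·9·0 = 0
  -3*Z**2 ↦ -3·1·1·0 = 0
Sum: F(5, 9, 0) = (-25) + (0) + (-162) + (0) + (0) = -187.
Reducing mod 11: -187 ≡ 0 (mod 11).
Since F(a, b, c) ≡ 0 (mod 11), P lies on the curve.


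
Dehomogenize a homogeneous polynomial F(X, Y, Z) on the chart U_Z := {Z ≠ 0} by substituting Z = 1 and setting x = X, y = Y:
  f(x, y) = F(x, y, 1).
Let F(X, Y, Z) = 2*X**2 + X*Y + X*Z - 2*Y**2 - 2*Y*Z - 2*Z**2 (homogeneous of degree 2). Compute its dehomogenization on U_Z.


f(x, y) = 2*x**2 + x*y + x - 2*y**2 - 2*y - 2

On U_Z we set Z = 1. Each monomial c·X^i·Y^j·Z^k in F becomes c·x^i·y^j·1^k = c·x^i·y^j.
Substituting Z = 1: F(X, Y, 1) = 2*x**2 + x*y + x - 2*y**2 - 2*y - 2.
Note: deg(f) ≤ deg(F) = 2; strict inequality happens when F is divisible by Z (lost terms).


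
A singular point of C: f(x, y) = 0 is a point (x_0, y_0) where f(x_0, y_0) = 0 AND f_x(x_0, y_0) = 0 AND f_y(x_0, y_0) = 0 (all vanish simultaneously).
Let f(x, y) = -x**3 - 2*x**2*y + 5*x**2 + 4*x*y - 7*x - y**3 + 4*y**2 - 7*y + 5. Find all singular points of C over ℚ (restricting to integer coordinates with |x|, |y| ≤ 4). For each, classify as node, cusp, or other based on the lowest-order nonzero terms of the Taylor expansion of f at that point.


Singular points: {(1, 1)}; classification: cusp.

Compute partial derivatives:
  f_x = -3*x**2 - 4*x*y + 10*x + 4*y - 7.
  f_y = -2*x**2 + 4*x - 3*y**2 + 8*y - 7.
Scan x_0 ∈ {−4, ..., 4}. For each x_0, f_y(x_0, y) is a polynomial in y; find its integer roots y ∈ {−4, ..., 4}, then test f_x and f at those candidates.
  x = -4: f_y(-4, y) = -3*y**2 + 8*y - 55; no integer root y with |y| ≤ 4.
  x = -3: f_y(-3, y) = -3*y**2 + 8*y - 37; no integer root y with |y| ≤ 4.
  x = -2: f_y(-2, y) = -3*y**2 + 8*y - 23; no integer root y with |y| ≤ 4.
  x = -1: f_y(-1, y) = -3*y**2 + 8*y - 13; no integer root y with |y| ≤ 4.
  x = 0: f_y(0, y) = -3*y**2 + 8*y - 7; no integer root y with |y| ≤ 4.
  x = 1: f_y(1, y) = -3*y**2 + 8*y - 5; vanishes at y ∈ {1}. (1, 1): f_x = 0, f = 0 — SINGULAR.
  x = 2: f_y(2, y) = -3*y**2 + 8*y - 7; no integer root y with |y| ≤ 4.
  x = 3: f_y(3, y) = -3*y**2 + 8*y - 13; no integer root y with |y| ≤ 4.
  x = 4: f_y(4, y) = -3*y**2 + 8*y - 23; no integer root y with |y| ≤ 4.
Only singular point on the grid: (1, 1).
Classify: substitute x = 1 + u, y = 1 + v and expand: f = -u**3 - 2*u**2*v - v**3 + v**2.
No constant or linear terms (consistent with a singular point). Quadratic part: v**2. Cubic part: -u**3 - 2*u**2*v - v**3.
The quadratic part v**2 is a perfect square, so there is a single (double) tangent line v = 0, i.e. y = 1. Restricting the cubic part to that line (v = 0) leaves -u**3 ≠ 0, so f is not divisible by v and the branch is v² ≈ u**3 to lowest order — this is a cusp.
Classification: cusp.


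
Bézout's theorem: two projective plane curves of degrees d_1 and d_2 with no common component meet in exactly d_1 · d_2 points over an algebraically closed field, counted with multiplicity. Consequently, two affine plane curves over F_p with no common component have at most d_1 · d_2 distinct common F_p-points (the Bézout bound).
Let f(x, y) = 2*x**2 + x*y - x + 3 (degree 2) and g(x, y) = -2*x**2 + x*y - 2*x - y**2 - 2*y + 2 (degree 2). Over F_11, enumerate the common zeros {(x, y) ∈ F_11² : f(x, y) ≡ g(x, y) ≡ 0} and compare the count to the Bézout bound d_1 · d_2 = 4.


Common zeros: {(2, 1)}; count = 1; Bézout bound = 4.

deg(f) = 2, deg(g) = 2, so Bézout bound = 4.
Scan x ∈ F_11. For each x, list the y ∈ F_11 with f(x, y) ≡ 0 and those with g(x, y) ≡ 0 (mod 11); the common zeros in that column are the intersection.
  x = 0: f ≡ 0 at y ∈ ∅; g ≡ 0 at y ∈ {4, 5}; common: ∅.
  x = 1: f ≡ 0 at y ∈ {7}; g ≡ 0 at y ∈ {4, 6}; common: ∅.
  x = 2: f ≡ 0 at y ∈ {1}; g ≡ 0 at y ∈ {1, 10}; common: {1}.
  x = 3: f ≡ 0 at y ∈ {5}; g ≡ 0 at y ∈ {0, 1}; common: ∅.
  x = 4: f ≡ 0 at y ∈ {6}; g ≡ 0 at y ∈ ∅; common: ∅.
  x = 5: f ≡ 0 at y ∈ {8}; g ≡ 0 at y ∈ ∅; common: ∅.
  x = 6: f ≡ 0 at y ∈ {5}; g ≡ 0 at y ∈ ∅; common: ∅.
  x = 7: f ≡ 0 at y ∈ {7}; g ≡ 0 at y ∈ {0, 5}; common: ∅.
  x = 8: f ≡ 0 at y ∈ {8}; g ≡ 0 at y ∈ ∅; common: ∅.
  x = 9: f ≡ 0 at y ∈ {1}; g ≡ 0 at y ∈ ∅; common: ∅.
  x = 10: f ≡ 0 at y ∈ {6}; g ≡ 0 at y ∈ ∅; common: ∅.
Collecting: common zeros = {(2, 1)}, so the count is 1.
Comparison with the Bézout bound: 1 ≤ 4 = deg(f)·deg(g), as expected for curves with no common component (the affine F_11-count falls short of the bound because intersections may lie at infinity, over extension fields, or carry multiplicity).


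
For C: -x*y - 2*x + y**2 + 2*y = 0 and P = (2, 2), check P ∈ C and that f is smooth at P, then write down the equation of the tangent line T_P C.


Tangent line at P: -4*x + 4*y = 0.

Step 1: f(2, 2) = 0, so P lies on C.
Step 2: partial derivatives
  f_x(x, y) = -y - 2, f_y(x, y) = -x + 2*y + 2.
  f_x(P) = -4, f_y(P) = 4 (gradient nonzero, so P is smooth).
Step 3: tangent line at P: -4·(x − 2) + 4·(y − 2) = 0.
Expanding: -4*x + 4*y = 0.


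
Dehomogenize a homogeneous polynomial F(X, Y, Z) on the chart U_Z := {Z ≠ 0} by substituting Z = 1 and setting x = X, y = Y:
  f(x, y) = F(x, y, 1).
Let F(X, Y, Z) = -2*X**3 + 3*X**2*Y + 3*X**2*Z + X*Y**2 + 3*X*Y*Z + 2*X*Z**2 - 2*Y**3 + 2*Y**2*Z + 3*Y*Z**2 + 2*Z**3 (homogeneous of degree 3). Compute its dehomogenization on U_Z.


f(x, y) = -2*x**3 + 3*x**2*y + 3*x**2 + x*y**2 + 3*x*y + 2*x - 2*y**3 + 2*y**2 + 3*y + 2

On U_Z we set Z = 1. Each monomial c·X^i·Y^j·Z^k in F becomes c·x^i·y^j·1^k = c·x^i·y^j.
Substituting Z = 1: F(X, Y, 1) = -2*x**3 + 3*x**2*y + 3*x**2 + x*y**2 + 3*x*y + 2*x - 2*y**3 + 2*y**2 + 3*y + 2.
Note: deg(f) ≤ deg(F) = 3; strict inequality happens when F is divisible by Z (lost terms).


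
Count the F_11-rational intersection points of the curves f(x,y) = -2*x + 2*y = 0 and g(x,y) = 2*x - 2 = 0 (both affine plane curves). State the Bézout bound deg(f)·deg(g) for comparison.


Common zeros: {(1, 1)}; count = 1; Bézout bound = 1.

deg(f) = 1, deg(g) = 1, so Bézout bound = 1.
Scan x ∈ F_11. For each x, list the y ∈ F_11 with f(x, y) ≡ 0 and those with g(x, y) ≡ 0 (mod 11); the common zeros in that column are the intersection.
  x = 0: f ≡ 0 at y ∈ {0}; g ≡ 0 at y ∈ ∅; common: ∅.
  x = 1: f ≡ 0 at y ∈ {1}; g ≡ 0 at y ∈ {0, 1, 2, 3, 4, 5, 6, 7, 8, 9, 10}; common: {1}.
  x = 2: f ≡ 0 at y ∈ {2}; g ≡ 0 at y ∈ ∅; common: ∅.
  x = 3: f ≡ 0 at y ∈ {3}; g ≡ 0 at y ∈ ∅; common: ∅.
  x = 4: f ≡ 0 at y ∈ {4}; g ≡ 0 at y ∈ ∅; common: ∅.
  x = 5: f ≡ 0 at y ∈ {5}; g ≡ 0 at y ∈ ∅; common: ∅.
  x = 6: f ≡ 0 at y ∈ {6}; g ≡ 0 at y ∈ ∅; common: ∅.
  x = 7: f ≡ 0 at y ∈ {7}; g ≡ 0 at y ∈ ∅; common: ∅.
  x = 8: f ≡ 0 at y ∈ {8}; g ≡ 0 at y ∈ ∅; common: ∅.
  x = 9: f ≡ 0 at y ∈ {9}; g ≡ 0 at y ∈ ∅; common: ∅.
  x = 10: f ≡ 0 at y ∈ {10}; g ≡ 0 at y ∈ ∅; common: ∅.
Collecting: common zeros = {(1, 1)}, so the count is 1.
Comparison with the Bézout bound: 1 ≤ 1 = deg(f)·deg(g), as expected for curves with no common component (the bound is attained).


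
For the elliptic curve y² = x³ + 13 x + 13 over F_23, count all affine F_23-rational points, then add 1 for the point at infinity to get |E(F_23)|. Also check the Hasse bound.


Affine points = {(0, 6), (0, 17), (1, 2), (1, 21), (2, 1), (2, 22), (6, 10), (6, 13), (8, 10), (8, 13), (9, 10), (9, 13), (10, 4), (10, 19), (14, 8), (14, 15), (15, 8), (15, 15), (16, 4), (16, 19), (17, 8), (17, 15), (19, 9), (19, 14), (20, 4), (20, 19), (21, 5), (21, 18)}; affine count = 28; |E(F_23)| = 29.

Discriminant check: Δ ∝ 4a³ + 27b² = 4·13³ + 27·13² = 4·2197 + 27·169 ≡ 11 (mod 23). Nonzero ⇒ E is nonsingular.
For each x ∈ F_23, compute rhs = x³ + 13·x + 13 mod 23, then count y ∈ F_23 with y² ≡ rhs.
  x = 0: rhs = 13, matching y values: 6, 17 (2 points).
  x = 1: rhs = 4, matching y values: 2, 21 (2 points).
  x = 2: rhs = 1, matching y values: 1, 22 (2 points).
  x = 3: rhs = 10, matching y values: none (0 points).
  x = 4: rhs = 14, matching y values: none (0 points).
  x = 5: rhs = 19, matching y values: none (0 points).
  x = 6: rhs = 8, matching y values: 10, 13 (2 points).
  x = 7: rhs = 10, matching y values: none (0 points).
  x = 8: rhs = 8, matching y values: 10, 13 (2 points).
  x = 9: rhs = 8, matching y values: 10, 13 (2 points).
  x = 10: rhs = 16, matching y values: 4, 19 (2 points).
  x = 11: rhs = 15, matching y values: none (0 points).
  x = 12: rhs = 11, matching y values: none (0 points).
  x = 13: rhs = 10, matching y values: none (0 points).
  x = 14: rhs = 18, matching y values: 8, 15 (2 points).
  x = 15: rhs = 18, matching y values: 8, 15 (2 points).
  x = 16: rhs = 16, matching y values: 4, 19 (2 points).
  x = 17: rhs = 18, matching y values: 8, 15 (2 points).
  x = 18: rhs = 7, matching y values: none (0 points).
  x = 19: rhs = 12, matching y values: 9, 14 (2 points).
  x = 20: rhs = 16, matching y values: 4, 19 (2 points).
  x = 21: rhs = 2, matching y values: 5, 18 (2 points).
  x = 22: rhs = 22, matching y values: none (0 points).
Total affine count: 28.
Full point count |E(F_23)| = 28 + 1 = 29.
Hasse bound: |29 − (23+1)| = |5| = 5 ≤ 2√23 ≈ 9.5917 ✓.


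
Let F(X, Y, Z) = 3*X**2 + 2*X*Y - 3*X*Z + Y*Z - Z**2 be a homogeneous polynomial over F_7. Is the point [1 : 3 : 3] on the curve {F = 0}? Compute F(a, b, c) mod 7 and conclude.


F(1,3,3) ≡ 0 (mod 7); P is on the curve.

Evaluate F(1, 3, 3) term-by-term (mod 7).
  3*X**2 ↦ 3·1·1·1 = 3
  2*X*Y ↦ 2·1·3·1 = 6
  -3*X*Z ↦ -3·1·1·3 = -9
  Y*Z ↦ 1·1·3·3 = 9
  -Z**2 ↦ -1·1·1·9 = -9
Sum: F(1, 3, 3) = (3) + (6) + (-9) + (9) + (-9) = 0.
Reducing mod 7: 0 ≡ 0 (mod 7).
Since F(a, b, c) ≡ 0 (mod 7), P lies on the curve.


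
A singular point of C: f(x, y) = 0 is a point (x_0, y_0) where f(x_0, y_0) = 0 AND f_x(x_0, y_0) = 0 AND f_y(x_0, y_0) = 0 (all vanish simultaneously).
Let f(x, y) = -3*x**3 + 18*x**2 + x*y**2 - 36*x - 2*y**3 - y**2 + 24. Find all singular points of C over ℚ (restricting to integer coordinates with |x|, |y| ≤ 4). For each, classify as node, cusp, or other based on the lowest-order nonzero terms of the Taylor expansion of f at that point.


Singular points: {(2, 0)}; classification: cusp.

Compute partial derivatives:
  f_x = -9*x**2 + 36*x + y**2 - 36.
  f_y = 2*x*y - 6*y**2 - 2*y.
Scan x_0 ∈ {−4, ..., 4}. For each x_0, f_y(x_0, y) is a polynomial in y; find its integer roots y ∈ {−4, ..., 4}, then test f_x and f at those candidates.
  x = -4: f_y(-4, y) = -6*y**2 - 10*y; vanishes at y ∈ {0}. (-4, 0): f_x = -324 ≠ 0.
  x = -3: f_y(-3, y) = -6*y**2 - 8*y; vanishes at y ∈ {0}. (-3, 0): f_x = -225 ≠ 0.
  x = -2: f_y(-2, y) = -6*y**2 - 6*y; vanishes at y ∈ {-1, 0}. (-2, -1): f_x = -143 ≠ 0; (-2, 0): f_x = -144 ≠ 0.
  x = -1: f_y(-1, y) = -6*y**2 - 4*y; vanishes at y ∈ {0}. (-1, 0): f_x = -81 ≠ 0.
  x = 0: f_y(0, y) = -6*y**2 - 2*y; vanishes at y ∈ {0}. (0, 0): f_x = -36 ≠ 0.
  x = 1: f_y(1, y) = -6*y**2; vanishes at y ∈ {0}. (1, 0): f_x = -9 ≠ 0.
  x = 2: f_y(2, y) = -6*y**2 + 2*y; vanishes at y ∈ {0}. (2, 0): f_x = 0, f = 0 — SINGULAR.
  x = 3: f_y(3, y) = -6*y**2 + 4*y; vanishes at y ∈ {0}. (3, 0): f_x = -9 ≠ 0.
  x = 4: f_y(4, y) = -6*y**2 + 6*y; vanishes at y ∈ {0, 1}. (4, 0): f_x = -36 ≠ 0; (4, 1): f_x = -35 ≠ 0.
Only singular point on the grid: (2, 0).
Classify: substitute x = 2 + u, y = 0 + v and expand: f = -3*u**3 + u*v**2 - 2*v**3 + v**2.
No constant or linear terms (consistent with a singular point). Quadratic part: v**2. Cubic part: -3*u**3 + u*v**2 - 2*v**3.
The quadratic part v**2 is a perfect square, so there is a single (double) tangent line v = 0, i.e. y = 0. Restricting the cubic part to that line (v = 0) leaves -3*u**3 ≠ 0, so f is not divisible by v and the branch is v² ≈ 3*u**3 to lowest order — this is a cusp.
Classification: cusp.


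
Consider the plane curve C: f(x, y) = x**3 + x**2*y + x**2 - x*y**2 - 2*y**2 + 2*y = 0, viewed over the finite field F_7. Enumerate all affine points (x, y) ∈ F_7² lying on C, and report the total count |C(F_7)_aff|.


Affine F_7-points: {(0, 0), (0, 1), (2, 1), (2, 4), (3, 1), (3, 4), (4, 4), (4, 6), (5, 3), (6, 0), (6, 3)}; count = 11.

For each of the 49 pairs (x, y) ∈ F_7², evaluate f(x, y) mod 7. Record the zeros.
  x = 0: [0↦0, 1↦0, 2↦3, 3↦2, 4↦4, 5↦2, 6↦3]  zeros at y ∈ {0, 1}
  x = 1: [0↦2, 1↦2, 2↦3, 3↦5, 4↦1, 5↦5, 6↦3]  zeros at y ∈ ∅
  x = 2: [0↦5, 1↦0, 2↦1, 3↦1, 4↦0, 5↦5, 6↦2]  zeros at y ∈ {1, 4}
  x = 3: [0↦1, 1↦0, 2↦3, 3↦3, 4↦0, 5↦1, 6↦6]  zeros at y ∈ {1, 4}
  x = 4: [0↦3, 1↦1, 2↦1, 3↦3, 4↦0, 5↦6, 6↦0]  zeros at y ∈ {4, 6}
  x = 5: [0↦3, 1↦2, 2↦1, 3↦0, 4↦6, 5↦5, 6↦4]  zeros at y ∈ {3}
  x = 6: [0↦0, 1↦2, 2↦2, 3↦0, 4↦3, 5↦4, 6↦3]  zeros at y ∈ {0, 3}
Collecting zeros: affine points = {(0, 0), (0, 1), (2, 1), (2, 4), (3, 1), (3, 4), (4, 4), (4, 6), (5, 3), (6, 0), (6, 3)}.
Total count |C(F_7)_aff| = 11.


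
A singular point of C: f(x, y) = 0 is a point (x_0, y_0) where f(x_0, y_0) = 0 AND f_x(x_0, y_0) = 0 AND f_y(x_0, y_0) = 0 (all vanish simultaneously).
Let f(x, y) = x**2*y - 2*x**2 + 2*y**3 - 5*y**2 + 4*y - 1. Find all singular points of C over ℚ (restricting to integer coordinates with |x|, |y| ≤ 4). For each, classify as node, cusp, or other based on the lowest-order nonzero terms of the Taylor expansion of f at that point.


Singular points: {(0, 1)}; classification: node.

Compute partial derivatives:
  f_x = 2*x*y - 4*x.
  f_y = x**2 + 6*y**2 - 10*y + 4.
Scan x_0 ∈ {−4, ..., 4}. For each x_0, f_y(x_0, y) is a polynomial in y; find its integer roots y ∈ {−4, ..., 4}, then test f_x and f at those candidates.
  x = -4: f_y(-4, y) = 6*y**2 - 10*y + 20; no integer root y with |y| ≤ 4.
  x = -3: f_y(-3, y) = 6*y**2 - 10*y + 13; no integer root y with |y| ≤ 4.
  x = -2: f_y(-2, y) = 6*y**2 - 10*y + 8; no integer root y with |y| ≤ 4.
  x = -1: f_y(-1, y) = 6*y**2 - 10*y + 5; no integer root y with |y| ≤ 4.
  x = 0: f_y(0, y) = 6*y**2 - 10*y + 4; vanishes at y ∈ {1}. (0, 1): f_x = 0, f = 0 — SINGULAR.
  x = 1: f_y(1, y) = 6*y**2 - 10*y + 5; no integer root y with |y| ≤ 4.
  x = 2: f_y(2, y) = 6*y**2 - 10*y + 8; no integer root y with |y| ≤ 4.
  x = 3: f_y(3, y) = 6*y**2 - 10*y + 13; no integer root y with |y| ≤ 4.
  x = 4: f_y(4, y) = 6*y**2 - 10*y + 20; no integer root y with |y| ≤ 4.
Only singular point on the grid: (0, 1).
Classify: substitute x = 0 + u, y = 1 + v and expand: f = u**2*v - u**2 + 2*v**3 + v**2.
No constant or linear terms (consistent with a singular point). Quadratic part: -u**2 + v**2. Cubic part: u**2*v + 2*v**3.
The quadratic part v**2 - u**2 = (v − u)(v + u) splits into two distinct linear factors, so there are two distinct tangent lines y − 1 = ±(x − 0) — this is a node (ordinary double point).
Classification: node.


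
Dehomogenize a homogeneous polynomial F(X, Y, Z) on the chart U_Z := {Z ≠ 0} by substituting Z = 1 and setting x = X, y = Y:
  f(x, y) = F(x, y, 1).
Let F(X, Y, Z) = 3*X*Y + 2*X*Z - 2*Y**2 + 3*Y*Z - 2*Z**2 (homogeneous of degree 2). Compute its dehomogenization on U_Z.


f(x, y) = 3*x*y + 2*x - 2*y**2 + 3*y - 2

On U_Z we set Z = 1. Each monomial c·X^i·Y^j·Z^k in F becomes c·x^i·y^j·1^k = c·x^i·y^j.
Substituting Z = 1: F(X, Y, 1) = 3*x*y + 2*x - 2*y**2 + 3*y - 2.
Note: deg(f) ≤ deg(F) = 2; strict inequality happens when F is divisible by Z (lost terms).


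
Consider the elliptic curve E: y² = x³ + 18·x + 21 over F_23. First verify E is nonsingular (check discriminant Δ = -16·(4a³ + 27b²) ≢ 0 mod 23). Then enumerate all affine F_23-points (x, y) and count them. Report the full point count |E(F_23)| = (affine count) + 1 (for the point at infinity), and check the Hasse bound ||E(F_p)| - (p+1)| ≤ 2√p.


Affine points = {(5, 11), (5, 12), (6, 0), (11, 3), (11, 20), (14, 2), (14, 21), (15, 3), (15, 20), (16, 9), (16, 14), (18, 6), (18, 17), (19, 0), (20, 3), (20, 20), (21, 0), (22, 5), (22, 18)}; affine count = 19; |E(F_23)| = 20.

Discriminant check: Δ ∝ 4a³ + 27b² = 4·18³ + 27·21² = 4·5832 + 27·441 ≡ 22 (mod 23). Nonzero ⇒ E is nonsingular.
For each x ∈ F_23, compute rhs = x³ + 18·x + 21 mod 23, then count y ∈ F_23 with y² ≡ rhs.
  x = 0: rhs = 21, matching y values: none (0 points).
  x = 1: rhs = 17, matching y values: none (0 points).
  x = 2: rhs = 19, matching y values: none (0 points).
  x = 3: rhs = 10, matching y values: none (0 points).
  x = 4: rhs = 19, matching y values: none (0 points).
  x = 5: rhs = 6, matching y values: 11, 12 (2 points).
  x = 6: rhs = 0, matching y values: 0 (1 points).
  x = 7: rhs = 7, matching y values: none (0 points).
  x = 8: rhs = 10, matching y values: none (0 points).
  x = 9: rhs = 15, matching y values: none (0 points).
  x = 10: rhs = 5, matching y values: none (0 points).
  x = 11: rhs = 9, matching y values: 3, 20 (2 points).
  x = 12: rhs = 10, matching y values: none (0 points).
  x = 13: rhs = 14, matching y values: none (0 points).
  x = 14: rhs = 4, matching y values: 2, 21 (2 points).
  x = 15: rhs = 9, matching y values: 3, 20 (2 points).
  x = 16: rhs = 12, matching y values: 9, 14 (2 points).
  x = 17: rhs = 19, matching y values: none (0 points).
  x = 18: rhs = 13, matching y values: 6, 17 (2 points).
  x = 19: rhs = 0, matching y values: 0 (1 points).
  x = 20: rhs = 9, matching y values: 3, 20 (2 points).
  x = 21: rhs = 0, matching y values: 0 (1 points).
  x = 22: rhs = 2, matching y values: 5, 18 (2 points).
Total affine count: 19.
Full point count |E(F_23)| = 19 + 1 = 20.
Hasse bound: |20 − (23+1)| = |-4| = 4 ≤ 2√23 ≈ 9.5917 ✓.


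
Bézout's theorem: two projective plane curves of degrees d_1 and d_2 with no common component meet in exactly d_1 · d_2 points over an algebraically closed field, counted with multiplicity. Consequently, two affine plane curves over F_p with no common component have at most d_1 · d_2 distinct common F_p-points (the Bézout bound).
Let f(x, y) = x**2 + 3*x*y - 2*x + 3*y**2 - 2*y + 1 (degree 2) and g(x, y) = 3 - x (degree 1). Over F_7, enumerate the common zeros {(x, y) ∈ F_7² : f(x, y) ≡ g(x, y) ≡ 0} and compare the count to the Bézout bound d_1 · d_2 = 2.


Common zeros: {(3, 1), (3, 6)}; count = 2; Bézout bound = 2.

deg(f) = 2, deg(g) = 1, so Bézout bound = 2.
Scan x ∈ F_7. For each x, list the y ∈ F_7 with f(x, y) ≡ 0 and those with g(x, y) ≡ 0 (mod 7); the common zeros in that column are the intersection.
  x = 0: f ≡ 0 at y ∈ ∅; g ≡ 0 at y ∈ ∅; common: ∅.
  x = 1: f ≡ 0 at y ∈ {0, 2}; g ≡ 0 at y ∈ ∅; common: ∅.
  x = 2: f ≡ 0 at y ∈ {2, 6}; g ≡ 0 at y ∈ ∅; common: ∅.
  x = 3: f ≡ 0 at y ∈ {1, 6}; g ≡ 0 at y ∈ {0, 1, 2, 3, 4, 5, 6}; common: {1, 6}.
  x = 4: f ≡ 0 at y ∈ ∅; g ≡ 0 at y ∈ ∅; common: ∅.
  x = 5: f ≡ 0 at y ∈ ∅; g ≡ 0 at y ∈ ∅; common: ∅.
  x = 6: f ≡ 0 at y ∈ ∅; g ≡ 0 at y ∈ ∅; common: ∅.
Collecting: common zeros = {(3, 1), (3, 6)}, so the count is 2.
Comparison with the Bézout bound: 2 ≤ 2 = deg(f)·deg(g), as expected for curves with no common component (the bound is attained).


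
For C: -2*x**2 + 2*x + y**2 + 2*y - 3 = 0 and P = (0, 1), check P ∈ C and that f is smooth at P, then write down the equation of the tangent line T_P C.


Tangent line at P: 2*x + 4*y - 4 = 0.

Step 1: f(0, 1) = 0, so P lies on C.
Step 2: partial derivatives
  f_x(x, y) = 2 - 4*x, f_y(x, y) = 2*y + 2.
  f_x(P) = 2, f_y(P) = 4 (gradient nonzero, so P is smooth).
Step 3: tangent line at P: 2·(x − 0) + 4·(y − 1) = 0.
Expanding: 2*x + 4*y - 4 = 0.


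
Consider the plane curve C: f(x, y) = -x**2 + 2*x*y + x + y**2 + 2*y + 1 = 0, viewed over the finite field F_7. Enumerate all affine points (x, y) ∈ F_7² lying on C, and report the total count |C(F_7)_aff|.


Affine F_7-points: {(0, 6), (3, 3), (4, 1), (4, 3), (6, 1), (6, 6)}; count = 6.

For each of the 49 pairs (x, y) ∈ F_7², evaluate f(x, y) mod 7. Record the zeros.
  x = 0: [0↦1, 1↦4, 2↦2, 3↦2, 4↦4, 5↦1, 6↦0]  zeros at y ∈ {6}
  x = 1: [0↦1, 1↦6, 2↦6, 3↦1, 4↦5, 5↦4, 6↦5]  zeros at y ∈ ∅
  x = 2: [0↦6, 1↦6, 2↦1, 3↦5, 4↦4, 5↦5, 6↦1]  zeros at y ∈ ∅
  x = 3: [0↦2, 1↦4, 2↦1, 3↦0, 4↦1, 5↦4, 6↦2]  zeros at y ∈ {3}
  x = 4: [0↦3, 1↦0, 2↦6, 3↦0, 4↦3, 5↦1, 6↦1]  zeros at y ∈ {1, 3}
  x = 5: [0↦2, 1↦1, 2↦2, 3↦5, 4↦3, 5↦3, 6↦5]  zeros at y ∈ ∅
  x = 6: [0↦6, 1↦0, 2↦3, 3↦1, 4↦1, 5↦3, 6↦0]  zeros at y ∈ {1, 6}
Collecting zeros: affine points = {(0, 6), (3, 3), (4, 1), (4, 3), (6, 1), (6, 6)}.
Total count |C(F_7)_aff| = 6.


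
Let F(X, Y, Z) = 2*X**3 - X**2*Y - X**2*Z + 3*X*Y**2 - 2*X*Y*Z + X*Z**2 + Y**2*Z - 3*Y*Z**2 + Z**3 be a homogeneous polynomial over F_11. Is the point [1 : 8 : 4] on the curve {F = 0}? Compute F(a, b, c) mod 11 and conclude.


F(1,8,4) ≡ 4 (mod 11); P is NOT on the curve.

Evaluate F(1, 8, 4) term-by-term (mod 11).
  2*X**3 ↦ 2·1·1·1 = 2
  -X**2*Y ↦ -1·1·8·1 = -8
  -X**2*Z ↦ -1·1·1·4 = -4
  3*X*Y**2 ↦ 3·1·64·1 = 192
  -2*X*Y*Z ↦ -2·1·8·4 = -64
  X*Z**2 ↦ 1·1·1·16 = 16
  Y**2*Z ↦ 1·1·64·4 = 256
  -3*Y*Z**2 ↦ -3·1·8·16 = -384
  Z**3 ↦ 1·1·1·64 = 64
Sum: F(1, 8, 4) = (2) + (-8) + (-4) + (192) + (-64) + (16) + (256) + (-384) + (64) = 70.
Reducing mod 11: 70 ≡ 4 (mod 11).
Since F(a, b, c) ≡ 4 ≠ 0 (mod 11), P does NOT lie on the curve.


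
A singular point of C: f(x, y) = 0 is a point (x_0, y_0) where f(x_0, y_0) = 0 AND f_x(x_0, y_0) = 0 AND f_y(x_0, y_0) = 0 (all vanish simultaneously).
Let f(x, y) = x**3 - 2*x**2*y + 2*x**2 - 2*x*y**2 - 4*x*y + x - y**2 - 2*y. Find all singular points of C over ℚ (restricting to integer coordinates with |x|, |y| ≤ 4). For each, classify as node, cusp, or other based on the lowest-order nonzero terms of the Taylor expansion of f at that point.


Singular points: {(-1, 0)}; classification: node.

Compute partial derivatives:
  f_x = 3*x**2 - 4*x*y + 4*x - 2*y**2 - 4*y + 1.
  f_y = -2*x**2 - 4*x*y - 4*x - 2*y - 2.
Scan x_0 ∈ {−4, ..., 4}. For each x_0, f_y(x_0, y) is a polynomial in y; find its integer roots y ∈ {−4, ..., 4}, then test f_x and f at those candidates.
  x = -4: f_y(-4, y) = 14*y - 18; no integer root y with |y| ≤ 4.
  x = -3: f_y(-3, y) = 10*y - 8; no integer root y with |y| ≤ 4.
  x = -2: f_y(-2, y) = 6*y - 2; no integer root y with |y| ≤ 4.
  x = -1: f_y(-1, y) = 2*y; vanishes at y ∈ {0}. (-1, 0): f_x = 0, f = 0 — SINGULAR.
  x = 0: f_y(0, y) = -2*y - 2; vanishes at y ∈ {-1}. (0, -1): f_x = 3 ≠ 0.
  x = 1: f_y(1, y) = -6*y - 8; no integer root y with |y| ≤ 4.
  x = 2: f_y(2, y) = -10*y - 18; no integer root y with |y| ≤ 4.
  x = 3: f_y(3, y) = -14*y - 32; no integer root y with |y| ≤ 4.
  x = 4: f_y(4, y) = -18*y - 50; no integer root y with |y| ≤ 4.
Only singular point on the grid: (-1, 0).
Classify: substitute x = -1 + u, y = 0 + v and expand: f = u**3 - 2*u**2*v - u**2 - 2*u*v**2 + v**2.
No constant or linear terms (consistent with a singular point). Quadratic part: -u**2 + v**2. Cubic part: u**3 - 2*u**2*v - 2*u*v**2.
The quadratic part v**2 - u**2 = (v − u)(v + u) splits into two distinct linear factors, so there are two distinct tangent lines y − 0 = ±(x − -1) — this is a node (ordinary double point).
Classification: node.


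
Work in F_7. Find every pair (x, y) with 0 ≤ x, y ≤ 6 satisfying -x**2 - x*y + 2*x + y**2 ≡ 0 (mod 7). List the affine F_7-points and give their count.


Affine F_7-points: {(0, 0), (1, 3), (1, 5), (2, 0), (2, 2), (3, 5), (5, 2), (5, 3)}; count = 8.

For each of the 49 pairs (x, y) ∈ F_7², evaluate f(x, y) mod 7. Record the zeros.
  x = 0: [0↦0, 1↦1, 2↦4, 3↦2, 4↦2, 5↦4, 6↦1]  zeros at y ∈ {0}
  x = 1: [0↦1, 1↦1, 2↦3, 3↦0, 4↦6, 5↦0, 6↦3]  zeros at y ∈ {3, 5}
  x = 2: [0↦0, 1↦6, 2↦0, 3↦3, 4↦1, 5↦1, 6↦3]  zeros at y ∈ {0, 2}
  x = 3: [0↦4, 1↦2, 2↦2, 3↦4, 4↦1, 5↦0, 6↦1]  zeros at y ∈ {5}
  x = 4: [0↦6, 1↦3, 2↦2, 3↦3, 4↦6, 5↦4, 6↦4]  zeros at y ∈ ∅
  x = 5: [0↦6, 1↦2, 2↦0, 3↦0, 4↦2, 5↦6, 6↦5]  zeros at y ∈ {2, 3}
  x = 6: [0↦4, 1↦6, 2↦3, 3↦2, 4↦3, 5↦6, 6↦4]  zeros at y ∈ ∅
Collecting zeros: affine points = {(0, 0), (1, 3), (1, 5), (2, 0), (2, 2), (3, 5), (5, 2), (5, 3)}.
Total count |C(F_7)_aff| = 8.


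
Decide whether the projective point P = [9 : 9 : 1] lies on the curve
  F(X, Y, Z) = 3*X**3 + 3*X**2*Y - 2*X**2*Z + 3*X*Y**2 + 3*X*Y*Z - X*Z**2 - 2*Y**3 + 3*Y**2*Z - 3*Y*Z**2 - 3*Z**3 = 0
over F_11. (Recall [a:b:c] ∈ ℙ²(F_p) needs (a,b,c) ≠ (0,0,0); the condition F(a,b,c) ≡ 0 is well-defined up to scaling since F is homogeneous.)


F(9,9,1) ≡ 9 (mod 11); P is NOT on the curve.

Evaluate F(9, 9, 1) term-by-term (mod 11).
  3*X**3 ↦ 3·729·1·1 = 2187
  3*X**2*Y ↦ 3·81·9·1 = 2187
  -2*X**2*Z ↦ -2·81·1·1 = -162
  3*X*Y**2 ↦ 3·9·81·1 = 2187
  3*X*Y*Z ↦ 3·9·9·1 = 243
  -X*Z**2 ↦ -1·9·1·1 = -9
  -2*Y**3 ↦ -2·1·729·1 = -1458
  3*Y**2*Z ↦ 3·1·81·1 = 243
  -3*Y*Z**2 ↦ -3·1·9·1 = -27
  -3*Z**3 ↦ -3·1·1·1 = -3
Sum: F(9, 9, 1) = (2187) + (2187) + (-162) + (2187) + (243) + (-9) + (-1458) + (243) + (-27) + (-3) = 5388.
Reducing mod 11: 5388 ≡ 9 (mod 11).
Since F(a, b, c) ≡ 9 ≠ 0 (mod 11), P does NOT lie on the curve.


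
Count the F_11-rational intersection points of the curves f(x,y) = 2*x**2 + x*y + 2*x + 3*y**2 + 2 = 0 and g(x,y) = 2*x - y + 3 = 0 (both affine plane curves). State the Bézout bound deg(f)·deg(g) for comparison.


Common zeros: {(7, 6), (9, 10)}; count = 2; Bézout bound = 2.

deg(f) = 2, deg(g) = 1, so Bézout bound = 2.
Scan x ∈ F_11. For each x, list the y ∈ F_11 with f(x, y) ≡ 0 and those with g(x, y) ≡ 0 (mod 11); the common zeros in that column are the intersection.
  x = 0: f ≡ 0 at y ∈ {5, 6}; g ≡ 0 at y ∈ {3}; common: ∅.
  x = 1: f ≡ 0 at y ∈ ∅; g ≡ 0 at y ∈ {5}; common: ∅.
  x = 2: f ≡ 0 at y ∈ {5, 9}; g ≡ 0 at y ∈ {7}; common: ∅.
  x = 3: f ≡ 0 at y ∈ {2, 8}; g ≡ 0 at y ∈ {9}; common: ∅.
  x = 4: f ≡ 0 at y ∈ ∅; g ≡ 0 at y ∈ {0}; common: ∅.
  x = 5: f ≡ 0 at y ∈ ∅; g ≡ 0 at y ∈ {2}; common: ∅.
  x = 6: f ≡ 0 at y ∈ {2, 7}; g ≡ 0 at y ∈ {4}; common: ∅.
  x = 7: f ≡ 0 at y ∈ {6, 10}; g ≡ 0 at y ∈ {6}; common: {6}.
  x = 8: f ≡ 0 at y ∈ ∅; g ≡ 0 at y ∈ {8}; common: ∅.
  x = 9: f ≡ 0 at y ∈ {9, 10}; g ≡ 0 at y ∈ {10}; common: {10}.
  x = 10: f ≡ 0 at y ∈ ∅; g ≡ 0 at y ∈ {1}; common: ∅.
Collecting: common zeros = {(7, 6), (9, 10)}, so the count is 2.
Comparison with the Bézout bound: 2 ≤ 2 = deg(f)·deg(g), as expected for curves with no common component (the bound is attained).


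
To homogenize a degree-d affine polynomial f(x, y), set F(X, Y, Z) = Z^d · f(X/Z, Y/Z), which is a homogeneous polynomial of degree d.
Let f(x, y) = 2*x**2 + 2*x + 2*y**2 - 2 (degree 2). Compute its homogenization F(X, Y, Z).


F(X, Y, Z) = 2*X**2 + 2*X*Z + 2*Y**2 - 2*Z**2

deg(f) = 2.
Substitute x = X/Z, y = Y/Z into f, then multiply by Z^2.
  monomial 2·x^2·y^0 ↦ 2·X^2·Y^0·Z^0.
  monomial 2·x^1·y^0 ↦ 2·X^1·Y^0·Z^1.
  monomial 2·x^0·y^2 ↦ 2·X^0·Y^2·Z^0.
  monomial -2·x^0·y^0 ↦ -2·X^0·Y^0·Z^2.
Collecting: F(X, Y, Z) = 2*X**2 + 2*X*Z + 2*Y**2 - 2*Z**2.


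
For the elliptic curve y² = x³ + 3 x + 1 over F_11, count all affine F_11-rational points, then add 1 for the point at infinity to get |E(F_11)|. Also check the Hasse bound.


Affine points = {(0, 1), (0, 10), (1, 4), (1, 7), (2, 2), (2, 9), (3, 2), (3, 9), (4, 0), (5, 3), (5, 8), (6, 2), (6, 9), (8, 3), (8, 8), (9, 3), (9, 8)}; affine count = 17; |E(F_11)| = 18.

Discriminant check: Δ ∝ 4a³ + 27b² = 4·3³ + 27·1² = 4·27 + 27·1 ≡ 3 (mod 11). Nonzero ⇒ E is nonsingular.
For each x ∈ F_11, compute rhs = x³ + 3·x + 1 mod 11, then count y ∈ F_11 with y² ≡ rhs.
  x = 0: rhs = 1, matching y values: 1, 10 (2 points).
  x = 1: rhs = 5, matching y values: 4, 7 (2 points).
  x = 2: rhs = 4, matching y values: 2, 9 (2 points).
  x = 3: rhs = 4, matching y values: 2, 9 (2 points).
  x = 4: rhs = 0, matching y values: 0 (1 points).
  x = 5: rhs = 9, matching y values: 3, 8 (2 points).
  x = 6: rhs = 4, matching y values: 2, 9 (2 points).
  x = 7: rhs = 2, matching y values: none (0 points).
  x = 8: rhs = 9, matching y values: 3, 8 (2 points).
  x = 9: rhs = 9, matching y values: 3, 8 (2 points).
  x = 10: rhs = 8, matching y values: none (0 points).
Total affine count: 17.
Full point count |E(F_11)| = 17 + 1 = 18.
Hasse bound: |18 − (11+1)| = |6| = 6 ≤ 2√11 ≈ 6.6332 ✓.


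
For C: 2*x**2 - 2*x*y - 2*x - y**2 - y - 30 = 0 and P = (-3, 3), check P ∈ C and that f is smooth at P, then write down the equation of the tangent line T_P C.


Tangent line at P: -20*x - y - 57 = 0.

Step 1: f(-3, 3) = 0, so P lies on C.
Step 2: partial derivatives
  f_x(x, y) = 4*x - 2*y - 2, f_y(x, y) = -2*x - 2*y - 1.
  f_x(P) = -20, f_y(P) = -1 (gradient nonzero, so P is smooth).
Step 3: tangent line at P: -20·(x − -3) + -1·(y − 3) = 0.
Expanding: -20*x - y - 57 = 0.


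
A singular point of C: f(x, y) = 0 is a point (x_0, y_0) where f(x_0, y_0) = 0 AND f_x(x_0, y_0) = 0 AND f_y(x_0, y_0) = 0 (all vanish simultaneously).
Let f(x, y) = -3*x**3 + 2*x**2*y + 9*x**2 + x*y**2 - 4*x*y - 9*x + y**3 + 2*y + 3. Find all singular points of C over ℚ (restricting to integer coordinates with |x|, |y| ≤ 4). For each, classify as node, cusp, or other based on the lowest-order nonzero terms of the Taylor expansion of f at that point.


Singular points: {(1, 0)}; classification: cusp.

Compute partial derivatives:
  f_x = -9*x**2 + 4*x*y + 18*x + y**2 - 4*y - 9.
  f_y = 2*x**2 + 2*x*y - 4*x + 3*y**2 + 2.
Scan x_0 ∈ {−4, ..., 4}. For each x_0, f_y(x_0, y) is a polynomial in y; find its integer roots y ∈ {−4, ..., 4}, then test f_x and f at those candidates.
  x = -4: f_y(-4, y) = 3*y**2 - 8*y + 50; no integer root y with |y| ≤ 4.
  x = -3: f_y(-3, y) = 3*y**2 - 6*y + 32; no integer root y with |y| ≤ 4.
  x = -2: f_y(-2, y) = 3*y**2 - 4*y + 18; no integer root y with |y| ≤ 4.
  x = -1: f_y(-1, y) = 3*y**2 - 2*y + 8; no integer root y with |y| ≤ 4.
  x = 0: f_y(0, y) = 3*y**2 + 2; no integer root y with |y| ≤ 4.
  x = 1: f_y(1, y) = 3*y**2 + 2*y; vanishes at y ∈ {0}. (1, 0): f_x = 0, f = 0 — SINGULAR.
  x = 2: f_y(2, y) = 3*y**2 + 4*y + 2; no integer root y with |y| ≤ 4.
  x = 3: f_y(3, y) = 3*y**2 + 6*y + 8; no integer root y with |y| ≤ 4.
  x = 4: f_y(4, y) = 3*y**2 + 8*y + 18; no integer root y with |y| ≤ 4.
Only singular point on the grid: (1, 0).
Classify: substitute x = 1 + u, y = 0 + v and expand: f = -3*u**3 + 2*u**2*v + u*v**2 + v**3 + v**2.
No constant or linear terms (consistent with a singular point). Quadratic part: v**2. Cubic part: -3*u**3 + 2*u**2*v + u*v**2 + v**3.
The quadratic part v**2 is a perfect square, so there is a single (double) tangent line v = 0, i.e. y = 0. Restricting the cubic part to that line (v = 0) leaves -3*u**3 ≠ 0, so f is not divisible by v and the branch is v² ≈ 3*u**3 to lowest order — this is a cusp.
Classification: cusp.


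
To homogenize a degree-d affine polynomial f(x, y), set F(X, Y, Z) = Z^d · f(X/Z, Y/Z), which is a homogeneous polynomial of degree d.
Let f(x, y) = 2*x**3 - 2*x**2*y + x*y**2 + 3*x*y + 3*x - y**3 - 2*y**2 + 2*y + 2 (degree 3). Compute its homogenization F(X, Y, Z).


F(X, Y, Z) = 2*X**3 - 2*X**2*Y + X*Y**2 + 3*X*Y*Z + 3*X*Z**2 - Y**3 - 2*Y**2*Z + 2*Y*Z**2 + 2*Z**3

deg(f) = 3.
Substitute x = X/Z, y = Y/Z into f, then multiply by Z^3.
  monomial 2·x^3·y^0 ↦ 2·X^3·Y^0·Z^0.
  monomial -2·x^2·y^1 ↦ -2·X^2·Y^1·Z^0.
  monomial 1·x^1·y^2 ↦ 1·X^1·Y^2·Z^0.
  monomial 3·x^1·y^1 ↦ 3·X^1·Y^1·Z^1.
  monomial 3·x^1·y^0 ↦ 3·X^1·Y^0·Z^2.
  monomial -1·x^0·y^3 ↦ -1·X^0·Y^3·Z^0.
  monomial -2·x^0·y^2 ↦ -2·X^0·Y^2·Z^1.
  monomial 2·x^0·y^1 ↦ 2·X^0·Y^1·Z^2.
  monomial 2·x^0·y^0 ↦ 2·X^0·Y^0·Z^3.
Collecting: F(X, Y, Z) = 2*X**3 - 2*X**2*Y + X*Y**2 + 3*X*Y*Z + 3*X*Z**2 - Y**3 - 2*Y**2*Z + 2*Y*Z**2 + 2*Z**3.


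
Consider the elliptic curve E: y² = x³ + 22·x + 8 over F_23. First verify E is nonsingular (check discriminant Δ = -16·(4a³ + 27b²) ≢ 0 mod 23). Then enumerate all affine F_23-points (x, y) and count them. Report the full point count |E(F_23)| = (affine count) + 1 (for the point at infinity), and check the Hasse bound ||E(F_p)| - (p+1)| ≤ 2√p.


Affine points = {(0, 10), (0, 13), (1, 10), (1, 13), (3, 3), (3, 20), (5, 6), (5, 17), (8, 11), (8, 12), (10, 3), (10, 20), (14, 1), (14, 22), (18, 7), (18, 16), (21, 5), (21, 18), (22, 10), (22, 13)}; affine count = 20; |E(F_23)| = 21.

Discriminant check: Δ ∝ 4a³ + 27b² = 4·22³ + 27·8² = 4·10648 + 27·64 ≡ 22 (mod 23). Nonzero ⇒ E is nonsingular.
For each x ∈ F_23, compute rhs = x³ + 22·x + 8 mod 23, then count y ∈ F_23 with y² ≡ rhs.
  x = 0: rhs = 8, matching y values: 10, 13 (2 points).
  x = 1: rhs = 8, matching y values: 10, 13 (2 points).
  x = 2: rhs = 14, matching y values: none (0 points).
  x = 3: rhs = 9, matching y values: 3, 20 (2 points).
  x = 4: rhs = 22, matching y values: none (0 points).
  x = 5: rhs = 13, matching y values: 6, 17 (2 points).
  x = 6: rhs = 11, matching y values: none (0 points).
  x = 7: rhs = 22, matching y values: none (0 points).
  x = 8: rhs = 6, matching y values: 11, 12 (2 points).
  x = 9: rhs = 15, matching y values: none (0 points).
  x = 10: rhs = 9, matching y values: 3, 20 (2 points).
  x = 11: rhs = 17, matching y values: none (0 points).
  x = 12: rhs = 22, matching y values: none (0 points).
  x = 13: rhs = 7, matching y values: none (0 points).
  x = 14: rhs = 1, matching y values: 1, 22 (2 points).
  x = 15: rhs = 10, matching y values: none (0 points).
  x = 16: rhs = 17, matching y values: none (0 points).
  x = 17: rhs = 5, matching y values: none (0 points).
  x = 18: rhs = 3, matching y values: 7, 16 (2 points).
  x = 19: rhs = 17, matching y values: none (0 points).
  x = 20: rhs = 7, matching y values: none (0 points).
  x = 21: rhs = 2, matching y values: 5, 18 (2 points).
  x = 22: rhs = 8, matching y values: 10, 13 (2 points).
Total affine count: 20.
Full point count |E(F_23)| = 20 + 1 = 21.
Hasse bound: |21 − (23+1)| = |-3| = 3 ≤ 2√23 ≈ 9.5917 ✓.


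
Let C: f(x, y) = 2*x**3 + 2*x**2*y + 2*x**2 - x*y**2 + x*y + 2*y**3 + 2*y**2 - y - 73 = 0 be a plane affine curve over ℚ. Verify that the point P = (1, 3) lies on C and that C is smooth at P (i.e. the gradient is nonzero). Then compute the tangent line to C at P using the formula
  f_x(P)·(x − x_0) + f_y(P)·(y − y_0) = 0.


Tangent line at P: 16*x + 62*y - 202 = 0.

Step 1: f(1, 3) = 0, so P lies on C.
Step 2: partial derivatives
  f_x(x, y) = 6*x**2 + 4*x*y + 4*x - y**2 + y, f_y(x, y) = 2*x**2 - 2*x*y + x + 6*y**2 + 4*y - 1.
  f_x(P) = 16, f_y(P) = 62 (gradient nonzero, so P is smooth).
Step 3: tangent line at P: 16·(x − 1) + 62·(y − 3) = 0.
Expanding: 16*x + 62*y - 202 = 0.


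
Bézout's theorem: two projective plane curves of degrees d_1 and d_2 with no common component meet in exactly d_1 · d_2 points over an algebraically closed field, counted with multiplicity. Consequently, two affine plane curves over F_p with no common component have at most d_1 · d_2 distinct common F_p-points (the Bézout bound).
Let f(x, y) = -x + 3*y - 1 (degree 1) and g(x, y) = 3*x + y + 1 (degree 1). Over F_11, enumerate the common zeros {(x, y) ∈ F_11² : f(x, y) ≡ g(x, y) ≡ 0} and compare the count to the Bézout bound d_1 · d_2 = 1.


Common zeros: {(4, 9)}; count = 1; Bézout bound = 1.

deg(f) = 1, deg(g) = 1, so Bézout bound = 1.
Scan x ∈ F_11. For each x, list the y ∈ F_11 with f(x, y) ≡ 0 and those with g(x, y) ≡ 0 (mod 11); the common zeros in that column are the intersection.
  x = 0: f ≡ 0 at y ∈ {4}; g ≡ 0 at y ∈ {10}; common: ∅.
  x = 1: f ≡ 0 at y ∈ {8}; g ≡ 0 at y ∈ {7}; common: ∅.
  x = 2: f ≡ 0 at y ∈ {1}; g ≡ 0 at y ∈ {4}; common: ∅.
  x = 3: f ≡ 0 at y ∈ {5}; g ≡ 0 at y ∈ {1}; common: ∅.
  x = 4: f ≡ 0 at y ∈ {9}; g ≡ 0 at y ∈ {9}; common: {9}.
  x = 5: f ≡ 0 at y ∈ {2}; g ≡ 0 at y ∈ {6}; common: ∅.
  x = 6: f ≡ 0 at y ∈ {6}; g ≡ 0 at y ∈ {3}; common: ∅.
  x = 7: f ≡ 0 at y ∈ {10}; g ≡ 0 at y ∈ {0}; common: ∅.
  x = 8: f ≡ 0 at y ∈ {3}; g ≡ 0 at y ∈ {8}; common: ∅.
  x = 9: f ≡ 0 at y ∈ {7}; g ≡ 0 at y ∈ {5}; common: ∅.
  x = 10: f ≡ 0 at y ∈ {0}; g ≡ 0 at y ∈ {2}; common: ∅.
Collecting: common zeros = {(4, 9)}, so the count is 1.
Comparison with the Bézout bound: 1 ≤ 1 = deg(f)·deg(g), as expected for curves with no common component (the bound is attained).


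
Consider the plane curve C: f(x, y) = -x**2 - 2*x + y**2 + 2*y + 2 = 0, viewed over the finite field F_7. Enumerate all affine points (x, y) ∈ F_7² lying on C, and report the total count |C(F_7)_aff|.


Affine F_7-points: {(1, 2), (1, 3), (2, 6), (3, 6), (4, 2), (4, 3)}; count = 6.

For each of the 49 pairs (x, y) ∈ F_7², evaluate f(x, y) mod 7. Record the zeros.
  x = 0: [0↦2, 1↦5, 2↦3, 3↦3, 4↦5, 5↦2, 6↦1]  zeros at y ∈ ∅
  x = 1: [0↦6, 1↦2, 2↦0, 3↦0, 4↦2, 5↦6, 6↦5]  zeros at y ∈ {2, 3}
  x = 2: [0↦1, 1↦4, 2↦2, 3↦2, 4↦4, 5↦1, 6↦0]  zeros at y ∈ {6}
  x = 3: [0↦1, 1↦4, 2↦2, 3↦2, 4↦4, 5↦1, 6↦0]  zeros at y ∈ {6}
  x = 4: [0↦6, 1↦2, 2↦0, 3↦0, 4↦2, 5↦6, 6↦5]  zeros at y ∈ {2, 3}
  x = 5: [0↦2, 1↦5, 2↦3, 3↦3, 4↦5, 5↦2, 6↦1]  zeros at y ∈ ∅
  x = 6: [0↦3, 1↦6, 2↦4, 3↦4, 4↦6, 5↦3, 6↦2]  zeros at y ∈ ∅
Collecting zeros: affine points = {(1, 2), (1, 3), (2, 6), (3, 6), (4, 2), (4, 3)}.
Total count |C(F_7)_aff| = 6.


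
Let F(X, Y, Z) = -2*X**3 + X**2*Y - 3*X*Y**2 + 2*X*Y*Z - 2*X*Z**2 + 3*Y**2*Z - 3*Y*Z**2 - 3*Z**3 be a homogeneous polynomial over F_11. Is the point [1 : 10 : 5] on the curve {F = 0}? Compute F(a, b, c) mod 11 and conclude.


F(1,10,5) ≡ 1 (mod 11); P is NOT on the curve.

Evaluate F(1, 10, 5) term-by-term (mod 11).
  -2*X**3 ↦ -2·1·1·1 = -2
  X**2*Y ↦ 1·1·10·1 = 10
  -3*X*Y**2 ↦ -3·1·100·1 = -300
  2*X*Y*Z ↦ 2·1·10·5 = 100
  -2*X*Z**2 ↦ -2·1·1·25 = -50
  3*Y**2*Z ↦ 3·1·100·5 = 1500
  -3*Y*Z**2 ↦ -3·1·10·25 = -750
  -3*Z**3 ↦ -3·1·1·125 = -375
Sum: F(1, 10, 5) = (-2) + (10) + (-300) + (100) + (-50) + (1500) + (-750) + (-375) = 133.
Reducing mod 11: 133 ≡ 1 (mod 11).
Since F(a, b, c) ≡ 1 ≠ 0 (mod 11), P does NOT lie on the curve.


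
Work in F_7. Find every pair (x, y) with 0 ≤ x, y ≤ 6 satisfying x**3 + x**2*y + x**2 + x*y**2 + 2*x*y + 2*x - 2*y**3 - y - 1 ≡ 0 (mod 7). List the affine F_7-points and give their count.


Affine F_7-points: {(0, 4), (2, 2), (2, 3), (3, 1), (3, 3), (4, 1), (4, 2), (4, 6), (5, 1), (5, 2), (5, 3), (6, 6)}; count = 12.

For each of the 49 pairs (x, y) ∈ F_7², evaluate f(x, y) mod 7. Record the zeros.
  x = 0: [0↦6, 1↦3, 2↦2, 3↦5, 4↦0, 5↦3, 6↦2]  zeros at y ∈ {4}
  x = 1: [0↦3, 1↦4, 2↦2, 3↦6, 4↦4, 5↦5, 6↦4]  zeros at y ∈ ∅
  x = 2: [0↦1, 1↦1, 2↦0, 3↦0, 4↦3, 5↦4, 6↦5]  zeros at y ∈ {2, 3}
  x = 3: [0↦6, 1↦0, 2↦2, 3↦0, 4↦3, 5↦6, 6↦4]  zeros at y ∈ {1, 3}
  x = 4: [0↦3, 1↦0, 2↦0, 3↦5, 4↦3, 5↦3, 6↦0]  zeros at y ∈ {1, 2, 6}
  x = 5: [0↦5, 1↦0, 2↦0, 3↦0, 4↦2, 5↦1, 6↦6]  zeros at y ∈ {1, 2, 3}
  x = 6: [0↦4, 1↦6, 2↦1, 3↦5, 4↦6, 5↦6, 6↦0]  zeros at y ∈ {6}
Collecting zeros: affine points = {(0, 4), (2, 2), (2, 3), (3, 1), (3, 3), (4, 1), (4, 2), (4, 6), (5, 1), (5, 2), (5, 3), (6, 6)}.
Total count |C(F_7)_aff| = 12.
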